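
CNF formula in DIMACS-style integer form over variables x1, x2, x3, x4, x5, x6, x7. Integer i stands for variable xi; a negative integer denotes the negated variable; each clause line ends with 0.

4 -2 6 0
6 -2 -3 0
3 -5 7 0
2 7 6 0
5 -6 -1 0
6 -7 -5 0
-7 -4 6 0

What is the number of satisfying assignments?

46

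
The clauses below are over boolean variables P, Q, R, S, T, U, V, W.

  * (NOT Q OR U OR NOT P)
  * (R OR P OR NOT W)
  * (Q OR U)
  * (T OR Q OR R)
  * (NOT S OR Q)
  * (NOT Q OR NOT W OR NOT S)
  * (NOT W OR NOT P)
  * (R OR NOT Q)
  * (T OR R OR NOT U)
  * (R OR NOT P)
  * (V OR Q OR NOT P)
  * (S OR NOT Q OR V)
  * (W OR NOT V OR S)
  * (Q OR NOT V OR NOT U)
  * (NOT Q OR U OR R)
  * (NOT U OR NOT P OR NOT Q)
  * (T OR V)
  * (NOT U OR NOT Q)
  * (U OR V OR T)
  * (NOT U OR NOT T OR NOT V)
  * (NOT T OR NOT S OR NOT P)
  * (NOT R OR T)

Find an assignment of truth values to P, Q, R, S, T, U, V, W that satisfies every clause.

P=F, Q=F, R=T, S=F, T=T, U=T, V=F, W=T

Try P = False.
For the remaining variables, Q = False, R = True, S = False, T = True, U = True, V = False, W = True works.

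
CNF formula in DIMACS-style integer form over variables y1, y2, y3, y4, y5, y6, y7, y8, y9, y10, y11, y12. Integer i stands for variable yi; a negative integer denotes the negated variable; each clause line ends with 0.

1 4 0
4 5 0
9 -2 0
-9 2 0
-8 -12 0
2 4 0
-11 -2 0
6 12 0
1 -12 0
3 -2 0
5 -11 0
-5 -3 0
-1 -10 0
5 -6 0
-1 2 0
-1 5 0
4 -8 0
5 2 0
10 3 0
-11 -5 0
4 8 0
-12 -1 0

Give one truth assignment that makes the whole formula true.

y1=0, y2=0, y3=0, y4=1, y5=1, y6=1, y7=1, y8=1, y9=0, y10=1, y11=0, y12=0

Check each clause:
  1. (y1 ∨ y4) — y4 is true.
  2. (y5 ∨ y4) — y4 is true.
  3. (¬y2 ∨ y9) — ¬y2 is true.
  4. (¬y9 ∨ y2) — ¬y9 is true.
  5. (¬y12 ∨ ¬y8) — ¬y12 is true.
  6. (y2 ∨ y4) — y4 is true.
  7. (¬y11 ∨ ¬y2) — ¬y11 is true.
  8. (y6 ∨ y12) — y6 is true.
  9. (¬y12 ∨ y1) — ¬y12 is true.
  10. (y3 ∨ ¬y2) — ¬y2 is true.
  11. (y5 ∨ ¬y11) — ¬y11 is true.
  12. (¬y5 ∨ ¬y3) — ¬y3 is true.
  13. (¬y1 ∨ ¬y10) — ¬y1 is true.
  14. (¬y6 ∨ y5) — y5 is true.
  15. (y2 ∨ ¬y1) — ¬y1 is true.
  16. (¬y1 ∨ y5) — y5 is true.
  17. (y4 ∨ ¬y8) — y4 is true.
  18. (y2 ∨ y5) — y5 is true.
  19. (y10 ∨ y3) — y10 is true.
  20. (¬y5 ∨ ¬y11) — ¬y11 is true.
  21. (y4 ∨ y8) — y8 is true.
  22. (¬y12 ∨ ¬y1) — ¬y12 is true.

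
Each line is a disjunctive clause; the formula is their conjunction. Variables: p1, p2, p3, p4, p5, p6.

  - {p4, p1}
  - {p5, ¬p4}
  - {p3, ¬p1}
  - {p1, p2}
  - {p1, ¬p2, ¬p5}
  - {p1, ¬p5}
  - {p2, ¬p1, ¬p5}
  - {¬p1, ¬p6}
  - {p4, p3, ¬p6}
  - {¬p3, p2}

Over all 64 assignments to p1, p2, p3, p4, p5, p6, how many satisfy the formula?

3

The models are:
  p1=T p2=T p3=T p4=F p5=F p6=F
  p1=T p2=T p3=T p4=F p5=T p6=F
  p1=T p2=T p3=T p4=T p5=T p6=F
That's 3 in total.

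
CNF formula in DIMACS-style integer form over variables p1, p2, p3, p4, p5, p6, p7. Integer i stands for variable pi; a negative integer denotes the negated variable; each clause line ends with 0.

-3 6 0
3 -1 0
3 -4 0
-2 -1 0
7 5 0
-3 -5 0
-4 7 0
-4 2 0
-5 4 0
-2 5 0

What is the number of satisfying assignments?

4

The models are:
  p1=F p2=F p3=F p4=F p5=F p6=F p7=T
  p1=F p2=F p3=F p4=F p5=F p6=T p7=T
  p1=F p2=F p3=T p4=F p5=F p6=T p7=T
  p1=T p2=F p3=T p4=F p5=F p6=T p7=T
That's 4 in total.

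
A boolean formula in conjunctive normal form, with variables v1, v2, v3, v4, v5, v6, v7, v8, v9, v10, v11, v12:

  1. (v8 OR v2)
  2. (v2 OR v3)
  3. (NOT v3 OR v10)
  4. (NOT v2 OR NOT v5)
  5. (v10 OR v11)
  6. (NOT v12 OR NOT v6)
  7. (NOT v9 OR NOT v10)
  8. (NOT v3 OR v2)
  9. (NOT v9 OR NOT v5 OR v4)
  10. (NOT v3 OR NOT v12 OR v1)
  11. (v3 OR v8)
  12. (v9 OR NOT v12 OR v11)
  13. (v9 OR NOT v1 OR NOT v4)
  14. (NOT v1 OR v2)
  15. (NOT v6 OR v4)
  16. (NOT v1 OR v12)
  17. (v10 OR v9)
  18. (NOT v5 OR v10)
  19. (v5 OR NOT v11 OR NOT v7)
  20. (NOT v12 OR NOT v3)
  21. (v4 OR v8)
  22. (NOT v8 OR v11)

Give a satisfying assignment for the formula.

v1 = False, v2 = True, v3 = False, v4 = True, v5 = False, v6 = False, v7 = False, v8 = True, v9 = True, v10 = False, v11 = True, v12 = False

Pure literal: v6 appears only negated; assign v6 = False.
Pure literal: v7 appears only negated; assign v7 = False.
Branch on v1: take v1 = False.
Try v2 = True.
  then v5 is forced to False.
Try v3 = False.
  then v8 is forced to True.
  then v11 is forced to True.
The remaining clauses are satisfied by v4 = True, v9 = True, v10 = False, v12 = False.
Check each clause:
  1. (v2 OR v8) — v8 is true.
  2. (v2 OR v3) — v2 is true.
  3. (NOT v3 OR v10) — NOT v3 is true.
  4. (NOT v2 OR NOT v5) — NOT v5 is true.
  5. (v10 OR v11) — v11 is true.
  6. (NOT v12 OR NOT v6) — NOT v6 is true.
  7. (NOT v10 OR NOT v9) — NOT v10 is true.
  8. (NOT v3 OR v2) — v2 is true.
  9. (NOT v5 OR NOT v9 OR v4) — NOT v5 is true.
  10. (NOT v12 OR v1 OR NOT v3) — NOT v12 is true.
  11. (v3 OR v8) — v8 is true.
  12. (NOT v12 OR v9 OR v11) — v9 is true.
  13. (NOT v4 OR v9 OR NOT v1) — v9 is true.
  14. (v2 OR NOT v1) — v2 is true.
  15. (v4 OR NOT v6) — NOT v6 is true.
  16. (v12 OR NOT v1) — NOT v1 is true.
  17. (v10 OR v9) — v9 is true.
  18. (NOT v5 OR v10) — NOT v5 is true.
  19. (v5 OR NOT v11 OR NOT v7) — NOT v7 is true.
  20. (NOT v12 OR NOT v3) — NOT v12 is true.
  21. (v8 OR v4) — v8 is true.
  22. (NOT v8 OR v11) — v11 is true.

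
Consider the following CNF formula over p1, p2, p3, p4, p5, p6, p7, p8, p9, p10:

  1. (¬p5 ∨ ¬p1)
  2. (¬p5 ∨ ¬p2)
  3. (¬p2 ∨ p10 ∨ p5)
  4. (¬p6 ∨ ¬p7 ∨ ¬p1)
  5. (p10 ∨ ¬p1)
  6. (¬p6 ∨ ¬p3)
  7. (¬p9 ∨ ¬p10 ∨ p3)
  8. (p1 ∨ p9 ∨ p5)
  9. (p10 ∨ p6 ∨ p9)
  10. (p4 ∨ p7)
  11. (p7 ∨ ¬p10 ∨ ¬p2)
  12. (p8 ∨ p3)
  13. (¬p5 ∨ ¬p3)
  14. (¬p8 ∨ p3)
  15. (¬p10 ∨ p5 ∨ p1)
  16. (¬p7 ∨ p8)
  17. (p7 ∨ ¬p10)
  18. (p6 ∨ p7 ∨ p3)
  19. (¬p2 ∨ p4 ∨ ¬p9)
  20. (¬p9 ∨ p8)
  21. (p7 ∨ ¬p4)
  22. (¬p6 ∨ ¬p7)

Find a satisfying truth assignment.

p1=T, p2=T, p3=T, p4=F, p5=F, p6=F, p7=T, p8=T, p9=F, p10=T

Branch on p1: take p1 = True.
  then p5 is forced to False.
  then p10 is forced to True.
  then p7 is forced to True.
  then p6 is forced to False.
  then p8 is forced to True.
  then p3 is forced to True.
Set p2 = True and propagate.
Branch on p4: take p4 = False.
  then p9 is forced to False.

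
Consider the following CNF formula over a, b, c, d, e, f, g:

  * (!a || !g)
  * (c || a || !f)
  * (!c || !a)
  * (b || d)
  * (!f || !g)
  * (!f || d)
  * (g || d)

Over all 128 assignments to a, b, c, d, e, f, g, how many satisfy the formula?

32

Split on a, then d.
  a=T, d=T: forces c=F; g=F; b, e, f free → 2^3 = 8.
  a=T, d=F: a clause becomes empty — 0.
  a=F, d=T: b, e free; 5 ways for (c,f,g) × 2^2 = 20.
  a=F, d=F: remaining (b,c,e,f,g) ∈ {(T,F,F,F,T); (T,F,T,F,T); (T,T,F,F,T); (T,T,T,F,T)} — 4.
Total: 8 + 0 + 20 + 4 = 32.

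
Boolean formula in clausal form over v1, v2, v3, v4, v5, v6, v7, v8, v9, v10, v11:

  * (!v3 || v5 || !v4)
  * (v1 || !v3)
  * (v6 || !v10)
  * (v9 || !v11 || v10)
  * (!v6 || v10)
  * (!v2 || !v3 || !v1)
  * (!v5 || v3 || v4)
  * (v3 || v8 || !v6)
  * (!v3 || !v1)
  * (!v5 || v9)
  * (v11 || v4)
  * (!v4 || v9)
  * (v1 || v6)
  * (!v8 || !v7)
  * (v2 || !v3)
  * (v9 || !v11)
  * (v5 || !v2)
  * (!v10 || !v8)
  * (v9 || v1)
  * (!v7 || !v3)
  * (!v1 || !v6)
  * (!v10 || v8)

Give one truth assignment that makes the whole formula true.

v1 = True, v2 = False, v3 = False, v4 = True, v5 = False, v6 = False, v7 = False, v8 = False, v9 = True, v10 = False, v11 = True

Check each clause:
  1. (!v3 || !v4 || v5) — !v3 is true.
  2. (!v3 || v1) — v1 is true.
  3. (!v10 || v6) — !v10 is true.
  4. (v9 || v10 || !v11) — v9 is true.
  5. (v10 || !v6) — !v6 is true.
  6. (!v1 || !v2 || !v3) — !v3 is true.
  7. (v4 || !v5 || v3) — !v5 is true.
  8. (v3 || v8 || !v6) — !v6 is true.
  9. (!v1 || !v3) — !v3 is true.
  10. (!v5 || v9) — v9 is true.
  11. (v11 || v4) — v11 is true.
  12. (v9 || !v4) — v9 is true.
  13. (v6 || v1) — v1 is true.
  14. (!v7 || !v8) — !v8 is true.
  15. (!v3 || v2) — !v3 is true.
  16. (v9 || !v11) — v9 is true.
  17. (v5 || !v2) — !v2 is true.
  18. (!v8 || !v10) — !v8 is true.
  19. (v1 || v9) — v9 is true.
  20. (!v7 || !v3) — !v7 is true.
  21. (!v6 || !v1) — !v6 is true.
  22. (!v10 || v8) — !v10 is true.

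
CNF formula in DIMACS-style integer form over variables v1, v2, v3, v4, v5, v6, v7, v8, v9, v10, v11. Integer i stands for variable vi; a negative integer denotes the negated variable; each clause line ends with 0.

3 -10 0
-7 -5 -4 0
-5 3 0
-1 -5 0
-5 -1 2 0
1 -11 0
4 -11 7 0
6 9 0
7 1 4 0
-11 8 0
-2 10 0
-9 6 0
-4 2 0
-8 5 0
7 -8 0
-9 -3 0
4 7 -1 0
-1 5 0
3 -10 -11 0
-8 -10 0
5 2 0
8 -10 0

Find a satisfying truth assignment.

v1=False  v2=False  v3=True  v4=False  v5=True  v6=True  v7=True  v8=False  v9=False  v10=False  v11=False

v6 occurs only positively in the remaining clauses — set v6 = True.
Pure literal: v11 appears only negated; assign v11 = False.
Try v1 = False.
Set v2 = False and propagate.
  then v4 is forced to False.
  then v7 is forced to True.
  then v5 is forced to True.
  then v3 is forced to True.
  then v9 is forced to False.
Try v8 = False.
  then v10 is forced to False.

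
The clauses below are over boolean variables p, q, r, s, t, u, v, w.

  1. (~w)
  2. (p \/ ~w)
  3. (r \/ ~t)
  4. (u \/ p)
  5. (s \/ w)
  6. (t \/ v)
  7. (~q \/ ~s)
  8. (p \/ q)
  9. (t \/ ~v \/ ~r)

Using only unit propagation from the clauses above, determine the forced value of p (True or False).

True

Unit clause (~w) sets w = False.
From (w \/ s) and w = False: s = True.
In (~q \/ ~s), ~s is now false; ~q must hold, so q = False.
(q \/ p): since q = False, the clause reduces to (p). p = True.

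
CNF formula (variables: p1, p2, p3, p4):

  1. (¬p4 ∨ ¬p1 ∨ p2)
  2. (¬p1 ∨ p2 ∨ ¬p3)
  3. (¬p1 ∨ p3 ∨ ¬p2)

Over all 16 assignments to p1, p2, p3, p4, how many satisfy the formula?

Split on p1, then p2.
  p1=T, p2=T: remaining (p3,p4) ∈ {(T,F); (T,T)} — 2.
  p1=T, p2=F: remaining (p3,p4) ∈ {(F,F)} — 1.
  p1=F, p2=T: remaining (p3,p4) ∈ {(F,F); (F,T); (T,F); (T,T)} — 4.
  p1=F, p2=F: remaining (p3,p4) ∈ {(F,F); (F,T); (T,F); (T,T)} — 4.
Total: 2 + 1 + 4 + 4 = 11.

11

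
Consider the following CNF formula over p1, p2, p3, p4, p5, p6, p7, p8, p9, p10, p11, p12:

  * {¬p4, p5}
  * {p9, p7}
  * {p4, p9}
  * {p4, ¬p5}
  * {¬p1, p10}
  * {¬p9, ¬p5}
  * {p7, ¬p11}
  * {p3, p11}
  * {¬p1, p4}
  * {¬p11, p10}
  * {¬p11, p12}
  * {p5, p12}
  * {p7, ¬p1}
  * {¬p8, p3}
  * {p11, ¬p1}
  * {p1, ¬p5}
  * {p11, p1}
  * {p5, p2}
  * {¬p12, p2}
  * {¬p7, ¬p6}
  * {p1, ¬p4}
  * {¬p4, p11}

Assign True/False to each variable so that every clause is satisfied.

p1 = False  p2 = True  p3 = True  p4 = False  p5 = False  p6 = False  p7 = True  p8 = False  p9 = True  p10 = True  p11 = True  p12 = True

Pure literal: p2 appears only positively; assign p2 = True.
p3 occurs only positively in the remaining clauses — set p3 = True.
Branch on p1: take p1 = False.
  then p5 is forced to False.
  then p4 is forced to False.
  then p9 is forced to True.
  then p12 is forced to True.
  then p11 is forced to True.
  then p7 is forced to True.
  then p10 is forced to True.
  then p6 is forced to False.
p8 is now unconstrained; take p8 = False.
Every clause has at least one true literal under this assignment.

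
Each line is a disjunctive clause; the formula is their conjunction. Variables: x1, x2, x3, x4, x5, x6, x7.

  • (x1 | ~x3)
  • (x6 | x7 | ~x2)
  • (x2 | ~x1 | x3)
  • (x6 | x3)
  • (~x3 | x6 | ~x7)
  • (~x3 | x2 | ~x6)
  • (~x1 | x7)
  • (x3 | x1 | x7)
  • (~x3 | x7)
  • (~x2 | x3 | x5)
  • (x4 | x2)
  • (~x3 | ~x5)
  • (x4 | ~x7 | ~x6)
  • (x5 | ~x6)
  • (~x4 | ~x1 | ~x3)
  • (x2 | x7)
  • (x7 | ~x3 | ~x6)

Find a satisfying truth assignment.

x1=F, x2=F, x3=F, x4=T, x5=T, x6=T, x7=T

Try x1 = False.
  then x3 is forced to False.
  then x6 is forced to True.
  then x7 is forced to True.
  then x4 is forced to True.
  then x5 is forced to True.
x2 is now unconstrained; take x2 = False.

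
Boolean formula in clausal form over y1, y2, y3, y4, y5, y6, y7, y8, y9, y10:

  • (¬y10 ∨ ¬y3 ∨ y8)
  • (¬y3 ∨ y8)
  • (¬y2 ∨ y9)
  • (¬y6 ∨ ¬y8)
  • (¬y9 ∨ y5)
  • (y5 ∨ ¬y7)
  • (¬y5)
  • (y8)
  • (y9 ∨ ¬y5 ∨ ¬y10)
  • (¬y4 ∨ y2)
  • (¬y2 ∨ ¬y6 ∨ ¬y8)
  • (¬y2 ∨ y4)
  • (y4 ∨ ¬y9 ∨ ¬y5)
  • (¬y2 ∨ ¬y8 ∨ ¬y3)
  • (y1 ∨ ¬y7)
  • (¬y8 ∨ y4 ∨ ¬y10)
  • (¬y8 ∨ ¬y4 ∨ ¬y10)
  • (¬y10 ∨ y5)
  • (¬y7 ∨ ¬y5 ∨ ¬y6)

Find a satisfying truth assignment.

y1 = True  y2 = False  y3 = False  y4 = False  y5 = False  y6 = False  y7 = False  y8 = True  y9 = False  y10 = False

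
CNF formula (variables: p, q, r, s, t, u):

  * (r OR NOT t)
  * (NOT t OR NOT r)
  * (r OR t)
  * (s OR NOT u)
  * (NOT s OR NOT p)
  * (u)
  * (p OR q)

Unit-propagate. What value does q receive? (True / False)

True

(u) is a unit clause: u = True.
(NOT u OR s): since u = True, the clause reduces to (s). s = True.
(NOT s OR NOT p) with s = True leaves only NOT p, so p = False.
In (p OR q), p is now false; q must hold, so q = True.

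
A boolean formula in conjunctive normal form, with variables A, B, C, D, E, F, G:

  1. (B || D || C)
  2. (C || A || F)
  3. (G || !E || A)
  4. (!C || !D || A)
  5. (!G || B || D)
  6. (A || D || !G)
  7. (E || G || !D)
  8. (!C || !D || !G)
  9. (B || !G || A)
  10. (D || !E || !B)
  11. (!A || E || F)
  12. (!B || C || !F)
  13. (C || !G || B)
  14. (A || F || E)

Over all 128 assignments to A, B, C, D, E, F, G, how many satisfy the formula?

Case analysis on A and D:
  A=T, D=T: 8 of the 32 assignments to (B,C,E,F,G) work.
  A=T, D=F: 5 of the 32 assignments to (B,C,E,F,G) work.
  A=F, D=T: a clause becomes empty — 0.
  A=F, D=F: remaining (B,C,E,F,G) ∈ {(F,T,F,T,F); (T,T,F,T,F)} — 2.
Total: 8 + 5 + 0 + 2 = 15.

15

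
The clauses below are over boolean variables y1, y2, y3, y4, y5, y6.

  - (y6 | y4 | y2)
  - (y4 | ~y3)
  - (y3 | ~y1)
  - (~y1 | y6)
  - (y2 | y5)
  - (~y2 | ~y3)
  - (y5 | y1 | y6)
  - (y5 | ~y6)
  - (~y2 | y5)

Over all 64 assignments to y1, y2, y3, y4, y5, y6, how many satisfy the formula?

Case analysis on y2 and y5:
  y2=1, y5=1: remaining (y1,y3,y4,y6) ∈ {(0,0,0,0); (0,0,0,1); (0,0,1,0); (0,0,1,1)} — 4.
  y2=1, y5=0: a clause becomes empty — 0.
  y2=0, y5=1: 6 of the 16 assignments to (y1,y3,y4,y6) work.
  y2=0, y5=0: a clause becomes empty — 0.
Total: 4 + 0 + 6 + 0 = 10.

10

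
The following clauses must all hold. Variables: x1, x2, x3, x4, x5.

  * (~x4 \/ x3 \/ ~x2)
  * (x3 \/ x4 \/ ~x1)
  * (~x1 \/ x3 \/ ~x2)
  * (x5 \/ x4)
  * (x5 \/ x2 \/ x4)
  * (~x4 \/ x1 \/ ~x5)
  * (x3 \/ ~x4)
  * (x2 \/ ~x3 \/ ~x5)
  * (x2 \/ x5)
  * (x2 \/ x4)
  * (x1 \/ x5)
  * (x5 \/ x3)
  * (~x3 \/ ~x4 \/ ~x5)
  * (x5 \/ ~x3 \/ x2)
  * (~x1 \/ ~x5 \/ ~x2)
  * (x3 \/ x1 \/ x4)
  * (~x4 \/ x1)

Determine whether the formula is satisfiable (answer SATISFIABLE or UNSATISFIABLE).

SATISFIABLE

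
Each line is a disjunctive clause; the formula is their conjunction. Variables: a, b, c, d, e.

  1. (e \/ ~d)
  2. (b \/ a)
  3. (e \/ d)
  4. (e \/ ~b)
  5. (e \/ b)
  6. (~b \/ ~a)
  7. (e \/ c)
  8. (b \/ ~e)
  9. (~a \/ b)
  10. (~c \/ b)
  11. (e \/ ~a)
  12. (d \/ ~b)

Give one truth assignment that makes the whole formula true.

a=False  b=True  c=True  d=True  e=True

Check each clause:
  1. (e \/ ~d) — e is true.
  2. (b \/ a) — b is true.
  3. (d \/ e) — d is true.
  4. (e \/ ~b) — e is true.
  5. (e \/ b) — b is true.
  6. (~a \/ ~b) — ~a is true.
  7. (c \/ e) — c is true.
  8. (~e \/ b) — b is true.
  9. (~a \/ b) — b is true.
  10. (~c \/ b) — b is true.
  11. (~a \/ e) — e is true.
  12. (d \/ ~b) — d is true.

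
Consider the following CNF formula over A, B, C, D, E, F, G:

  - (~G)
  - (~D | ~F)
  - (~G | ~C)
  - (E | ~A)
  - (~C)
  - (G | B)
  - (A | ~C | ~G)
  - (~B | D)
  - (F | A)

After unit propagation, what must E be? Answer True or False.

True

(~G) is a unit clause: G = False.
(~C) is a unit clause: C = False.
In (B | G), G is now false; B must hold, so B = True.
(~B | D): since B = True, the clause reduces to (D). D = True.
In (~F | ~D), ~D is now false; ~F must hold, so F = False.
In (A | F), F is now false; A must hold, so A = True.
In (~A | E), ~A is now false; E must hold, so E = True.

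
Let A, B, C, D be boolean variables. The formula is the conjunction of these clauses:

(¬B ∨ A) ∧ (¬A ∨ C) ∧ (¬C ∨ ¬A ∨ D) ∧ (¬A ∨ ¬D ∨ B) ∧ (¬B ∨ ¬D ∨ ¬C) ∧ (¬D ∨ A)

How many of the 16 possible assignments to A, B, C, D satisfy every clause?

Satisfying assignments:
  A=F B=F C=F D=F
  A=F B=F C=T D=F
Count: 2.

2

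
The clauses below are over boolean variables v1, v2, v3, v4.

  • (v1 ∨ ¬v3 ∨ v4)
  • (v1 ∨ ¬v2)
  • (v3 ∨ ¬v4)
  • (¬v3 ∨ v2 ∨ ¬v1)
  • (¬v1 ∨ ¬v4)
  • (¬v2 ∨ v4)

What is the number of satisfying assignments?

Satisfying assignments:
  v1=F v2=F v3=F v4=F
  v1=F v2=F v3=T v4=T
  v1=T v2=F v3=F v4=F
Count: 3.

3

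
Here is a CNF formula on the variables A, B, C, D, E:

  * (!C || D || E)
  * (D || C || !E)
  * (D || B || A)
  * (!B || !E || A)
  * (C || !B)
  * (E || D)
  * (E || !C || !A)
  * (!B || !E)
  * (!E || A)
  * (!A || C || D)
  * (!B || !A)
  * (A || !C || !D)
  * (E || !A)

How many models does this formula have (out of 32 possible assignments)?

The models are:
  A=F B=F C=F D=T E=F
  A=T B=F C=F D=T E=T
  A=T B=F C=T D=F E=T
  A=T B=F C=T D=T E=T
Count: 4.

4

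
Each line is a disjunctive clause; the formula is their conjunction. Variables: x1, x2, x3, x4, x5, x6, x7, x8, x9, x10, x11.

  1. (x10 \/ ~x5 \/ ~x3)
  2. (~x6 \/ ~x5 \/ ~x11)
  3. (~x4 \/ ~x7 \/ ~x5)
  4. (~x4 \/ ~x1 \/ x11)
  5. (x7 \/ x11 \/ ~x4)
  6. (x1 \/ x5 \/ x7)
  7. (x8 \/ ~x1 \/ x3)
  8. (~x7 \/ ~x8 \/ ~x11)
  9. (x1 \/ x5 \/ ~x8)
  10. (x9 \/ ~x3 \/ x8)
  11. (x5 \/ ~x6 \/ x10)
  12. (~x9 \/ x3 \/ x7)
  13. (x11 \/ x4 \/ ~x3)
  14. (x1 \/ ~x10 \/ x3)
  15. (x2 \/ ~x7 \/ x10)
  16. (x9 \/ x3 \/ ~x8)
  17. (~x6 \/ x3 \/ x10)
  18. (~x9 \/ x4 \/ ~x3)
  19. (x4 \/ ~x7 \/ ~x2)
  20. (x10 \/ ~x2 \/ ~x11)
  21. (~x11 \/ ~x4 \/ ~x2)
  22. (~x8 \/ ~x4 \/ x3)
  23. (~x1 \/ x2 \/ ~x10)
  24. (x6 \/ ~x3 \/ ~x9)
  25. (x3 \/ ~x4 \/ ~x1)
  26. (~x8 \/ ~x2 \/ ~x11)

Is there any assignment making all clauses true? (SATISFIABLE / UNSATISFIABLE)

Branch on x1: take x1 = True.
The remaining clauses are satisfied by x2 = False, x3 = True, x4 = False, x5 = False, x6 = False, x7 = False, x8 = True, x9 = False, x10 = False, x11 = True.
Every clause has at least one true literal under this assignment.
So x1=True, x2=False, x3=True, x4=False, x5=False, x6=False, x7=False, x8=True, x9=False, x10=False, x11=True is a satisfying assignment.

SATISFIABLE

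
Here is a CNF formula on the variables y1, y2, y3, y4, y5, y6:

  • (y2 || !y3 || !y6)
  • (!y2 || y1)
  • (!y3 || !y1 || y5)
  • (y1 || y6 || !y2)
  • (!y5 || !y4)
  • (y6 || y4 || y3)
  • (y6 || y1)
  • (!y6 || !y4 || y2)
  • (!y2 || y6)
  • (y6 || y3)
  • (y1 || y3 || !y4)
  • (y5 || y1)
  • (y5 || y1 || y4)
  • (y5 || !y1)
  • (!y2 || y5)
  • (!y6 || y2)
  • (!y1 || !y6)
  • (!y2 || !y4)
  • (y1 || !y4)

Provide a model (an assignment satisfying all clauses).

y1=1, y2=0, y3=1, y4=0, y5=1, y6=0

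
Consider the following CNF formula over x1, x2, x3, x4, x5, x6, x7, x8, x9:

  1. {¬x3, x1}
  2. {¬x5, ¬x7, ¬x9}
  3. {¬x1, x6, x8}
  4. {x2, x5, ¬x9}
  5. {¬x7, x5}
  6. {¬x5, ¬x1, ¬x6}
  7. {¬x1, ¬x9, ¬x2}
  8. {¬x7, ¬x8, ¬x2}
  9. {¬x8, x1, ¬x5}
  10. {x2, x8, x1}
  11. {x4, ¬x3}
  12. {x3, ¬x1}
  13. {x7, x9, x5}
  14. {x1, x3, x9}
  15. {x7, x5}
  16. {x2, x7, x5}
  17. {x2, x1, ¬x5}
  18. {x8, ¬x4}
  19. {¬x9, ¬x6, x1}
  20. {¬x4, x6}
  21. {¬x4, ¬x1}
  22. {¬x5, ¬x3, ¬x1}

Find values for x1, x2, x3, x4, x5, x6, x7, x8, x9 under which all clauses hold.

Branch on x1: take x1 = False.
  then x3 is forced to False.
  then x9 is forced to True.
  then x6 is forced to False.
  then x4 is forced to False.
Set x2 = True and propagate.
Branch on x5: take x5 = True.
  then x7 is forced to False.
  then x8 is forced to False.

x1=False, x2=True, x3=False, x4=False, x5=True, x6=False, x7=False, x8=False, x9=True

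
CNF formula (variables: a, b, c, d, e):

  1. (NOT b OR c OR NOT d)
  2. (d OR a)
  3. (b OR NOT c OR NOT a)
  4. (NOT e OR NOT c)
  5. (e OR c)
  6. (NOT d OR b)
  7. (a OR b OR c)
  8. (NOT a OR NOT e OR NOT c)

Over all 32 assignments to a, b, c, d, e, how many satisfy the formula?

5

Satisfying assignments:
  a=0 b=1 c=1 d=1 e=0
  a=1 b=0 c=0 d=0 e=1
  a=1 b=1 c=0 d=0 e=1
  a=1 b=1 c=1 d=0 e=0
  a=1 b=1 c=1 d=1 e=0
That's 5 in total.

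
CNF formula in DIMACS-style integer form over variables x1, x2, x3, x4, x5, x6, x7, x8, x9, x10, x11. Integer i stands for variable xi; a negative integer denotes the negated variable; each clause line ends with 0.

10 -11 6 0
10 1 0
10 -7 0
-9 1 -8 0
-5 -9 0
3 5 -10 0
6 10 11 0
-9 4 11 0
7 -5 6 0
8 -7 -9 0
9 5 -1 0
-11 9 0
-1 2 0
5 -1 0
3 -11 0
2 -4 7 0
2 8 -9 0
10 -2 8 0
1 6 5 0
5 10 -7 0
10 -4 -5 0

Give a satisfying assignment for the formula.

Set x1 = False and propagate.
  then x10 is forced to True.
Branch on x2: take x2 = False.
The remaining clauses are satisfied by x3 = False, x4 = True, x5 = True, x6 = False, x7 = True, x8 = True, x9 = False, x11 = False.
Every clause has at least one true literal under this assignment.

x1=False  x2=False  x3=False  x4=True  x5=True  x6=False  x7=True  x8=True  x9=False  x10=True  x11=False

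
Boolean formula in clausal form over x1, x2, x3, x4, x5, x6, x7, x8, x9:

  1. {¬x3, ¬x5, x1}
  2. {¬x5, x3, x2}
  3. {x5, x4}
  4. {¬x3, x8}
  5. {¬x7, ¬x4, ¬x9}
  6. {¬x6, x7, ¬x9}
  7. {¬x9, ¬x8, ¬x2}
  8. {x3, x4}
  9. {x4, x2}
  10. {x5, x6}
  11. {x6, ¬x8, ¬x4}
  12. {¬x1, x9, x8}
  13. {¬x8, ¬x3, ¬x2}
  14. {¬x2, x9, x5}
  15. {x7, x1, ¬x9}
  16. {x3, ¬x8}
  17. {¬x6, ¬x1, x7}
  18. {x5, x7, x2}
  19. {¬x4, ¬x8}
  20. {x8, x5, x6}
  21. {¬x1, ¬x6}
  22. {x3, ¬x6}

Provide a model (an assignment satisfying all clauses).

x1=False, x2=True, x3=False, x4=True, x5=True, x6=False, x7=False, x8=False, x9=False

Branch on x1: take x1 = False.
Set x2 = True and propagate.
Set x3 = False and propagate.
  then x4 is forced to True.
  then x8 is forced to False.
  then x6 is forced to False.
  then x5 is forced to True.
For the remaining variables, x7 = False, x9 = False works.
Check each clause:
  1. {¬x3, ¬x5, x1} — ¬x3 is true.
  2. {¬x5, x2, x3} — x2 is true.
  3. {x4, x5} — x4 is true.
  4. {x8, ¬x3} — ¬x3 is true.
  5. {¬x9, ¬x4, ¬x7} — ¬x7 is true.
  6. {x7, ¬x6, ¬x9} — ¬x6 is true.
  7. {¬x8, ¬x2, ¬x9} — ¬x8 is true.
  8. {x3, x4} — x4 is true.
  9. {x2, x4} — x2 is true.
  10. {x6, x5} — x5 is true.
  11. {¬x4, ¬x8, x6} — ¬x8 is true.
  12. {x8, ¬x1, x9} — ¬x1 is true.
  13. {¬x8, ¬x2, ¬x3} — ¬x8 is true.
  14. {x9, x5, ¬x2} — x5 is true.
  15. {x7, x1, ¬x9} — ¬x9 is true.
  16. {¬x8, x3} — ¬x8 is true.
  17. {¬x6, ¬x1, x7} — ¬x6 is true.
  18. {x2, x5, x7} — x2 is true.
  19. {¬x8, ¬x4} — ¬x8 is true.
  20. {x6, x5, x8} — x5 is true.
  21. {¬x6, ¬x1} — ¬x6 is true.
  22. {x3, ¬x6} — ¬x6 is true.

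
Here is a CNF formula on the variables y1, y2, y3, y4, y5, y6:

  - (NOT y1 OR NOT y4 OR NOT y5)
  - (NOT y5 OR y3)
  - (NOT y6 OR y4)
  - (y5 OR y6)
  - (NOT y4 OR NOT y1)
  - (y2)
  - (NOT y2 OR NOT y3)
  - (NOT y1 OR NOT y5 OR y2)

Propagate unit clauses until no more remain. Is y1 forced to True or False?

(y2) stands alone — y2 = True.
(NOT y3 OR NOT y2) with y2 = True leaves only NOT y3, so y3 = False.
(NOT y5 OR y3): since y3 = False, the clause reduces to (NOT y5). y5 = False.
In (y5 OR y6), y5 is now false; y6 must hold, so y6 = True.
(NOT y6 OR y4): since y6 = True, the clause reduces to (y4). y4 = True.
In (NOT y4 OR NOT y1), NOT y4 is now false; NOT y1 must hold, so y1 = False.

False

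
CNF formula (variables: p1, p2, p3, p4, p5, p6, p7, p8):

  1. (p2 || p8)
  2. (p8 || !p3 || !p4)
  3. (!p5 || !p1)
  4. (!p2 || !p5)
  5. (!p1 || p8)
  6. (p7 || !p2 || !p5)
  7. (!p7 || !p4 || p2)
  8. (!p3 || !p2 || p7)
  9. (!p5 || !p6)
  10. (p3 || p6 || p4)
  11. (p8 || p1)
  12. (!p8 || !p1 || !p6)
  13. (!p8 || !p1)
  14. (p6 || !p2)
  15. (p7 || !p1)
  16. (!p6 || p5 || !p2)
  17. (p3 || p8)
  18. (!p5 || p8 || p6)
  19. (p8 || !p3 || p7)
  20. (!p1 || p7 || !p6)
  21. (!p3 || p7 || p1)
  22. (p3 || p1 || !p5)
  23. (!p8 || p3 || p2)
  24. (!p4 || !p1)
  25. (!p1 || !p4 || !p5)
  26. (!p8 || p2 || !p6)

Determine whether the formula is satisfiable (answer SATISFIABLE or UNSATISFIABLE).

Try p1 = False.
  then p8 is forced to True.
Set p2 = False and propagate.
  then p3 is forced to True.
  then p7 is forced to True.
  then p4 is forced to False.
  then p6 is forced to False.
p5 is now unconstrained; take p5 = False.
Every clause has at least one true literal under this assignment.
So p1=F, p2=F, p3=T, p4=F, p5=F, p6=F, p7=T, p8=T is a satisfying assignment.

SATISFIABLE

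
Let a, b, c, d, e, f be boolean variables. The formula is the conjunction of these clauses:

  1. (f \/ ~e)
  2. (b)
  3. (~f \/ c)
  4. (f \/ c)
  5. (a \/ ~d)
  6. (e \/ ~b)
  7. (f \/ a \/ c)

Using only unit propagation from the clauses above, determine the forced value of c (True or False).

(b) is a unit clause: b = True.
(~b \/ e): since b = True, the clause reduces to (e). e = True.
In (f \/ ~e), ~e is now false; f must hold, so f = True.
(~f \/ c) with f = True leaves only c, so c = True.

True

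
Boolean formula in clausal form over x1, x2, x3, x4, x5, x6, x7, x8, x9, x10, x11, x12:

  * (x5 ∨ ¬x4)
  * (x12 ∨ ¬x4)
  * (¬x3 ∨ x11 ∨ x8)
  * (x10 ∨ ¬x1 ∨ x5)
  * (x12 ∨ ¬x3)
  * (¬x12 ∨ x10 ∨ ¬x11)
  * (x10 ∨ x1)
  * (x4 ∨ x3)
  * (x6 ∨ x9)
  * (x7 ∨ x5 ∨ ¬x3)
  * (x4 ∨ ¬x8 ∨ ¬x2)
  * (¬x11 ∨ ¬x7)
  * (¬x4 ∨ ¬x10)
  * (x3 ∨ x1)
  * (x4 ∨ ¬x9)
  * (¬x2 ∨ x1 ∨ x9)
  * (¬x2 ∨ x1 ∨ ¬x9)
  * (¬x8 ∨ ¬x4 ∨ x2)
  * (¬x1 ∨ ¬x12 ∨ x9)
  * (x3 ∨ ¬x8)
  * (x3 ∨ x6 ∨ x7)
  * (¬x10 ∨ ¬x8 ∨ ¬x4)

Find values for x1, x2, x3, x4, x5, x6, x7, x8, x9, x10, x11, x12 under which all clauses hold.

Pure literal: x5 appears only positively; assign x5 = True.
Pure literal: x6 appears only positively; assign x6 = True.
Branch on x1: take x1 = False.
  then x10 is forced to True.
  then x4 is forced to False.
  then x3 is forced to True.
  then x12 is forced to True.
  then x9 is forced to False.
  then x2 is forced to False.
Set x7 = False and propagate.
Set x8 = True and propagate.
x11 is now unconstrained; take x11 = True.
Every clause has at least one true literal under this assignment.

x1 = False, x2 = False, x3 = True, x4 = False, x5 = True, x6 = True, x7 = False, x8 = True, x9 = False, x10 = True, x11 = True, x12 = True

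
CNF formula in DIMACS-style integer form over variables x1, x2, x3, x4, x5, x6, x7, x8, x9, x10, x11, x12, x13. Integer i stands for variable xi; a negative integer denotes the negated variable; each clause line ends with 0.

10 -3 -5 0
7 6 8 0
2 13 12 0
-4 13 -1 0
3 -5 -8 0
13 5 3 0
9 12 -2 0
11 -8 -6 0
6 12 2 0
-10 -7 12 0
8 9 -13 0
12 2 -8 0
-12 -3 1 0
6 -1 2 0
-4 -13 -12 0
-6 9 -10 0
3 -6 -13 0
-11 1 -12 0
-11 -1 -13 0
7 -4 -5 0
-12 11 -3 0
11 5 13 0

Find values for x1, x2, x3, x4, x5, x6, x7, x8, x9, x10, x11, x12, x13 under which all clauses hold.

x1 = False  x2 = False  x3 = True  x4 = False  x5 = False  x6 = True  x7 = True  x8 = False  x9 = True  x10 = False  x11 = True  x12 = False  x13 = True

Check each clause:
  1. (NOT x3 OR x10 OR NOT x5) — NOT x5 is true.
  2. (x8 OR x7 OR x6) — x6 is true.
  3. (x12 OR x13 OR x2) — x13 is true.
  4. (NOT x4 OR x13 OR NOT x1) — NOT x4 is true.
  5. (NOT x5 OR x3 OR NOT x8) — NOT x8 is true.
  6. (x13 OR x5 OR x3) — x13 is true.
  7. (x9 OR x12 OR NOT x2) — x9 is true.
  8. (NOT x6 OR NOT x8 OR x11) — NOT x8 is true.
  9. (x2 OR x12 OR x6) — x6 is true.
  10. (NOT x10 OR NOT x7 OR x12) — NOT x10 is true.
  11. (x9 OR x8 OR NOT x13) — x9 is true.
  12. (NOT x8 OR x2 OR x12) — NOT x8 is true.
  13. (NOT x12 OR NOT x3 OR x1) — NOT x12 is true.
  14. (NOT x1 OR x6 OR x2) — x6 is true.
  15. (NOT x4 OR NOT x13 OR NOT x12) — NOT x12 is true.
  16. (NOT x10 OR x9 OR NOT x6) — x9 is true.
  17. (x3 OR NOT x6 OR NOT x13) — x3 is true.
  18. (NOT x11 OR NOT x12 OR x1) — NOT x12 is true.
  19. (NOT x11 OR NOT x1 OR NOT x13) — NOT x1 is true.
  20. (x7 OR NOT x4 OR NOT x5) — NOT x5 is true.
  21. (NOT x3 OR x11 OR NOT x12) — x11 is true.
  22. (x11 OR x13 OR x5) — x11 is true.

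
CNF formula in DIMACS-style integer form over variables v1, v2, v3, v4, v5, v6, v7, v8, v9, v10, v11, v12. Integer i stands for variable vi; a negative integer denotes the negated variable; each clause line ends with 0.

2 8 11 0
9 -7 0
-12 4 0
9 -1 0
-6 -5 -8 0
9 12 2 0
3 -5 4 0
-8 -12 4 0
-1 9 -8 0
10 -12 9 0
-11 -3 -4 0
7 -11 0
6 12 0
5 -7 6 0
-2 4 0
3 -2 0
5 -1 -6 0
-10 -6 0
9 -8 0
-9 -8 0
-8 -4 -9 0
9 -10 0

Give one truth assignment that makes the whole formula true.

v1=False, v2=True, v3=True, v4=True, v5=True, v6=True, v7=True, v8=False, v9=True, v10=False, v11=False, v12=True

v1 occurs only negated in the remaining clauses — set v1 = False.
Try v2 = True.
  then v4 is forced to True.
  then v3 is forced to True.
  then v11 is forced to False.
The remaining clauses are satisfied by v5 = True, v6 = True, v7 = True, v8 = False, v9 = True, v10 = False, v12 = True.
Check each clause:
  1. (v8 || v2 || v11) — v2 is true.
  2. (!v7 || v9) — v9 is true.
  3. (v4 || !v12) — v4 is true.
  4. (v9 || !v1) — v9 is true.
  5. (!v6 || !v5 || !v8) — !v8 is true.
  6. (v9 || v2 || v12) — v9 is true.
  7. (!v5 || v4 || v3) — v3 is true.
  8. (v4 || !v8 || !v12) — !v8 is true.
  9. (!v1 || !v8 || v9) — !v8 is true.
  10. (!v12 || v10 || v9) — v9 is true.
  11. (!v11 || !v4 || !v3) — !v11 is true.
  12. (v7 || !v11) — !v11 is true.
  13. (v12 || v6) — v12 is true.
  14. (v6 || v5 || !v7) — v5 is true.
  15. (v4 || !v2) — v4 is true.
  16. (!v2 || v3) — v3 is true.
  17. (!v6 || v5 || !v1) — v5 is true.
  18. (!v6 || !v10) — !v10 is true.
  19. (v9 || !v8) — !v8 is true.
  20. (!v9 || !v8) — !v8 is true.
  21. (!v4 || !v8 || !v9) — !v8 is true.
  22. (v9 || !v10) — v9 is true.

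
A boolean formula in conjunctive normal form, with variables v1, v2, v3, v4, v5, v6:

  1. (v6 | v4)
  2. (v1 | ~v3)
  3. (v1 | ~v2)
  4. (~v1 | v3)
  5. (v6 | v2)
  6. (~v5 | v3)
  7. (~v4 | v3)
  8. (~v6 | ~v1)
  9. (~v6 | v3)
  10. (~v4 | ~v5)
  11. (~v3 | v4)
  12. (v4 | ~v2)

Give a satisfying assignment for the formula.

v1=T, v2=T, v3=T, v4=T, v5=F, v6=F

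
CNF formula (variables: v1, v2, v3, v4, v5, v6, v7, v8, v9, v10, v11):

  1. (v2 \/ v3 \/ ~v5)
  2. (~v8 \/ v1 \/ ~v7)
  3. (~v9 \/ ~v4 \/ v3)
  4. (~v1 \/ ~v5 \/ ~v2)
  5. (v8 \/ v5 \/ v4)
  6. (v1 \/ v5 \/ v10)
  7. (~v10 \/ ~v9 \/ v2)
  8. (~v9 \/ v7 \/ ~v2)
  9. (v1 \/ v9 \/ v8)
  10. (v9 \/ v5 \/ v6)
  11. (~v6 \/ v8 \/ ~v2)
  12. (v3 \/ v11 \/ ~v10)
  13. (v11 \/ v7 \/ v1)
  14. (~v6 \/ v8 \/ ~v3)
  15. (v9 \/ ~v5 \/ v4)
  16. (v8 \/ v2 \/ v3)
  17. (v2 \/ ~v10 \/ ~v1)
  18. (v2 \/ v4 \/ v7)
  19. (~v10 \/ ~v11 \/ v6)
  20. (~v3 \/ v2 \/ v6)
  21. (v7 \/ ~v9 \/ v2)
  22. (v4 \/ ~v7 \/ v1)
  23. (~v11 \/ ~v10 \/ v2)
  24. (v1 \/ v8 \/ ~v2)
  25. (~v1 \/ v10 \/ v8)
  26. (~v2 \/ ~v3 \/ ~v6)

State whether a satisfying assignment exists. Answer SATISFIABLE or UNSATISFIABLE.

SATISFIABLE

Try v1 = True.
The remaining clauses are satisfied by v2 = False, v3 = True, v4 = False, v5 = True, v6 = True, v7 = True, v8 = True, v9 = True, v10 = False, v11 = True.
So v1 = True, v2 = False, v3 = True, v4 = False, v5 = True, v6 = True, v7 = True, v8 = True, v9 = True, v10 = False, v11 = True is a satisfying assignment.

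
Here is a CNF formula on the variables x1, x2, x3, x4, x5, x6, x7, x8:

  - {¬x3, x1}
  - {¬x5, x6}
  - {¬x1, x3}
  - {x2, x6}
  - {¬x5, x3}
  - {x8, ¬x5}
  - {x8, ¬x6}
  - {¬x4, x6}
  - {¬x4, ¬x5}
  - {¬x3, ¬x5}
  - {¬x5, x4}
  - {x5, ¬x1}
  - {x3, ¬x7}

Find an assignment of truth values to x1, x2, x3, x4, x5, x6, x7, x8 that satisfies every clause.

x1=F, x2=T, x3=F, x4=F, x5=F, x6=F, x7=F, x8=T

x2 occurs only positively in the remaining clauses — set x2 = True.
Pure literal: x7 appears only negated; assign x7 = False.
Branch on x1: take x1 = False.
  then x3 is forced to False.
  then x5 is forced to False.
Set x4 = False and propagate.
The remaining clauses are satisfied by x6 = False, x8 = True.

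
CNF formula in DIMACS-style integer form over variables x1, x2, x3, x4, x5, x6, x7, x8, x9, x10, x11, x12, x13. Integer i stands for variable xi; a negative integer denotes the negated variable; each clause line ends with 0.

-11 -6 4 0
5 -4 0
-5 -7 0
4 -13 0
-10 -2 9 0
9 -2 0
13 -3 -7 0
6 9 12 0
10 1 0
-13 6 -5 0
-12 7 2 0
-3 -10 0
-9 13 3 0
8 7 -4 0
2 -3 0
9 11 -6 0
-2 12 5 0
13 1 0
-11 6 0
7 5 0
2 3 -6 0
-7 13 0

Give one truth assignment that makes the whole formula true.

x1=True, x2=True, x3=True, x4=True, x5=True, x6=True, x7=False, x8=True, x9=True, x10=False, x11=True, x12=False, x13=True

x1 occurs only positively in the remaining clauses — set x1 = True.
x8 occurs only positively in the remaining clauses — set x8 = True.
Try x2 = True.
  then x9 is forced to True.
Try x3 = True.
  then x10 is forced to False.
Try x4 = True.
  then x5 is forced to True.
  then x7 is forced to False.
For the remaining variables, x6 = True, x11 = True, x12 = False, x13 = True works.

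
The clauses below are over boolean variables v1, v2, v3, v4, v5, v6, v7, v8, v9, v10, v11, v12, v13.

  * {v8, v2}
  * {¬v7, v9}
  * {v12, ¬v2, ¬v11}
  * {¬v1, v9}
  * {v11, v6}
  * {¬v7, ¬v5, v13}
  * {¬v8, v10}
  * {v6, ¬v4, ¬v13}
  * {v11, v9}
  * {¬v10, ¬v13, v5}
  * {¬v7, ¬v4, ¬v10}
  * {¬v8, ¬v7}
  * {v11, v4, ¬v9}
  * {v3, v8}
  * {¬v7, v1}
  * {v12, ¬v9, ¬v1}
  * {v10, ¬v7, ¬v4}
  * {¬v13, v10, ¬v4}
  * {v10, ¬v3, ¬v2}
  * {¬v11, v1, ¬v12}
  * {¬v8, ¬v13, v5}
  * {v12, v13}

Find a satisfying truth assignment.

v1 = T, v2 = T, v3 = T, v4 = F, v5 = T, v6 = T, v7 = F, v8 = T, v9 = T, v10 = T, v11 = T, v12 = T, v13 = F

Pure literal: v6 appears only positively; assign v6 = True.
Pure literal: v7 appears only negated; assign v7 = False.
Branch on v1: take v1 = True.
  then v9 is forced to True.
  then v12 is forced to True.
Set v2 = True and propagate.
For the remaining variables, v3 = True, v4 = False, v5 = True, v8 = True, v10 = True, v11 = True, v13 = False works.
Every clause has at least one true literal under this assignment.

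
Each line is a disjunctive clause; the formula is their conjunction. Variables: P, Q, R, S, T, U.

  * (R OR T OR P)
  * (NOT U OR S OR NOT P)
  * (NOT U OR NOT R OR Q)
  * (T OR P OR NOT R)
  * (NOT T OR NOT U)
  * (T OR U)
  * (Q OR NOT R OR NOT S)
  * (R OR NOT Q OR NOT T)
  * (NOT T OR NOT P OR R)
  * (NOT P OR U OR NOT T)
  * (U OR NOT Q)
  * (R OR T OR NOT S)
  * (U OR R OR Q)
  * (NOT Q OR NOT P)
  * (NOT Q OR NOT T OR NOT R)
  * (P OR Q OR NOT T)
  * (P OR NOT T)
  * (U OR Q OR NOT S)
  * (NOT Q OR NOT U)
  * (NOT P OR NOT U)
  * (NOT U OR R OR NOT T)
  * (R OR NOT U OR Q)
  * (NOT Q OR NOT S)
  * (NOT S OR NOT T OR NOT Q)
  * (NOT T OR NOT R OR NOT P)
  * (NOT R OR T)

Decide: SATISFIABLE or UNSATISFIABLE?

T = True:
  propagation gives U=False, P=False; an empty clause results — contradiction.
T = False:
  propagation gives U=True, Q=False, R=False; an empty clause results — contradiction.
Every branch closes, so no satisfying assignment exists.

UNSATISFIABLE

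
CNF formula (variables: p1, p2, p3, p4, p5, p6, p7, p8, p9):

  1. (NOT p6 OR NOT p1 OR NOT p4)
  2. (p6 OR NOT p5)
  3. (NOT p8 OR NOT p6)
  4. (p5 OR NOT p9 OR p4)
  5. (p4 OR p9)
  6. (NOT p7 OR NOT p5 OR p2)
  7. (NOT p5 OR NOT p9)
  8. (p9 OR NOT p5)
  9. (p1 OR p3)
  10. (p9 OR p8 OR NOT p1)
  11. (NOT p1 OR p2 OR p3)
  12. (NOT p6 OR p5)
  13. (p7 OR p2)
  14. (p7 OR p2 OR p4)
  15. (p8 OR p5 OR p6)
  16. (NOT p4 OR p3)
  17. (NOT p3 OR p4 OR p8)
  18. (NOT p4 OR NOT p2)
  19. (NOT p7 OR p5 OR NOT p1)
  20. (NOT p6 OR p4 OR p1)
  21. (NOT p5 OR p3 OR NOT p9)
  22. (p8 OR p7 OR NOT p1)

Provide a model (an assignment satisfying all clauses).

p1 = F, p2 = F, p3 = T, p4 = T, p5 = F, p6 = F, p7 = T, p8 = T, p9 = F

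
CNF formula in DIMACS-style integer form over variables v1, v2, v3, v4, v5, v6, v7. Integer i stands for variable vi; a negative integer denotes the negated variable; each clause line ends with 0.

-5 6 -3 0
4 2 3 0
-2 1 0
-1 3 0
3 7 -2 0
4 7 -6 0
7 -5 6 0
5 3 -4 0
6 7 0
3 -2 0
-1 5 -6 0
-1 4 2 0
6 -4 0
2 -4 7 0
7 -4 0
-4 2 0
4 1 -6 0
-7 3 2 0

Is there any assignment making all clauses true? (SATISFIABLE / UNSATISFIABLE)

SATISFIABLE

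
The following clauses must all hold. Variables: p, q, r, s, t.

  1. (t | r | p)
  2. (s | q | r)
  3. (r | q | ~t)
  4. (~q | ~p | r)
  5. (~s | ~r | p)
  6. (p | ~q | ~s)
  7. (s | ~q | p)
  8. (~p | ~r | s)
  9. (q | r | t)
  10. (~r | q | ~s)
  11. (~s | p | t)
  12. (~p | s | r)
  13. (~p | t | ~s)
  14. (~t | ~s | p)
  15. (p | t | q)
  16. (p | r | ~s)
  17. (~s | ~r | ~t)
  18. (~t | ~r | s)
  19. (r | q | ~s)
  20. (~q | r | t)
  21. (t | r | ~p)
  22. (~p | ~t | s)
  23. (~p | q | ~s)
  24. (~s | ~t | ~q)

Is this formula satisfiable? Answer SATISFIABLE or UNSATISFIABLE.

s = True:
  p = True:
    propagation gives t=True, r=False, q=True; an empty clause results — contradiction.
  p = False:
    propagation gives r=False; an empty clause results — contradiction.
s = False:
  r = True:
    propagation gives p=False, q=False, t=True; an empty clause results — contradiction.
  r = False:
    propagation gives q=True, p=False; an empty clause results — contradiction.
Every branch closes, so no satisfying assignment exists.

UNSATISFIABLE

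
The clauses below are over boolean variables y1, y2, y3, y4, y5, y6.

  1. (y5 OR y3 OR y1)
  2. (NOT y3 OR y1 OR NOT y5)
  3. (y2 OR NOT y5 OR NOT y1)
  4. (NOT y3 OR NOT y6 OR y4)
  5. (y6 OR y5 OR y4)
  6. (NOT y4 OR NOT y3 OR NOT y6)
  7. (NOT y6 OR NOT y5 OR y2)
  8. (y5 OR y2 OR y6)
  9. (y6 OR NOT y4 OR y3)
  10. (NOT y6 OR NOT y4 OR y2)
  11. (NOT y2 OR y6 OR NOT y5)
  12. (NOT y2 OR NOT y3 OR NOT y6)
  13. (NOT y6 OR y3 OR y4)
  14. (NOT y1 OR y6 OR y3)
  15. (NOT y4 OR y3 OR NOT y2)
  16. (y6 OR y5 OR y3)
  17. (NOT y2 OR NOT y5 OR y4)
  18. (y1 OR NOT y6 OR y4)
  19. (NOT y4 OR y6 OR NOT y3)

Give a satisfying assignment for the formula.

y1 = F, y2 = F, y3 = F, y4 = F, y5 = T, y6 = F

Try y1 = False.
For the remaining variables, y2 = False, y3 = False, y4 = False, y5 = True, y6 = False works.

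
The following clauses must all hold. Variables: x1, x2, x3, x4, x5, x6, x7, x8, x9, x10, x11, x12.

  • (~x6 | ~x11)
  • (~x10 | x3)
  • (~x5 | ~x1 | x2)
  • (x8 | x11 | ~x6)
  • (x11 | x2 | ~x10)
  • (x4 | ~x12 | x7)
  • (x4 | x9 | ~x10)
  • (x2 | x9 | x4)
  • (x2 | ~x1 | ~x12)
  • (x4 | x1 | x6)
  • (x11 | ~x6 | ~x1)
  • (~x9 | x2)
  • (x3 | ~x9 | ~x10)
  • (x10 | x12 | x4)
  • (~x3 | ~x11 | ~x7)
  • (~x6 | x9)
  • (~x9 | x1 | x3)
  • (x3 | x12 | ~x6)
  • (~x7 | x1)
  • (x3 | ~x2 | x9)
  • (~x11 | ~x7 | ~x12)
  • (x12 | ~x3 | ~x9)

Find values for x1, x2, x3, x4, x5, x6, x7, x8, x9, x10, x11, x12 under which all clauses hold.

x1=False, x2=False, x3=True, x4=True, x5=True, x6=False, x7=False, x8=False, x9=False, x10=False, x11=False, x12=True

Check each clause:
  1. (~x11 | ~x6) — ~x6 is true.
  2. (x3 | ~x10) — x3 is true.
  3. (x2 | ~x5 | ~x1) — ~x1 is true.
  4. (x11 | x8 | ~x6) — ~x6 is true.
  5. (x2 | ~x10 | x11) — ~x10 is true.
  6. (x7 | ~x12 | x4) — x4 is true.
  7. (~x10 | x4 | x9) — x4 is true.
  8. (x9 | x2 | x4) — x4 is true.
  9. (~x1 | x2 | ~x12) — ~x1 is true.
  10. (x1 | x4 | x6) — x4 is true.
  11. (~x6 | ~x1 | x11) — ~x6 is true.
  12. (x2 | ~x9) — ~x9 is true.
  13. (x3 | ~x10 | ~x9) — x3 is true.
  14. (x4 | x12 | x10) — x12 is true.
  15. (~x7 | ~x3 | ~x11) — ~x7 is true.
  16. (x9 | ~x6) — ~x6 is true.
  17. (~x9 | x1 | x3) — x3 is true.
  18. (x3 | x12 | ~x6) — ~x6 is true.
  19. (x1 | ~x7) — ~x7 is true.
  20. (x9 | ~x2 | x3) — x3 is true.
  21. (~x12 | ~x11 | ~x7) — ~x7 is true.
  22. (x12 | ~x3 | ~x9) — x12 is true.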